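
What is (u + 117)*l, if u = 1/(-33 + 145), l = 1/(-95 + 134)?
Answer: 13105/4368 ≈ 3.0002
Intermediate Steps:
l = 1/39 ≈ 0.025641
u = 1/112 ≈ 0.0089286
(u + 117)*l = (1/112 + 117)*(1/39) = (13105/112)*(1/39) = 13105/4368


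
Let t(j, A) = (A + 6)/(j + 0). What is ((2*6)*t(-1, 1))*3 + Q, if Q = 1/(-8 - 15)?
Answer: -5797/23 ≈ -252.04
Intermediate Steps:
t(j, A) = (6 + A)/j
Q = -1/23 (Q = 1/(-23) = -1/23 ≈ -0.043478)
((2*6)*t(-1, 1))*3 + Q = ((2*6)*((6 + 1)/(-1)))*3 - 1/23 = (12*(-1*7))*3 - 1/23 = (12*(-7))*3 - 1/23 = -84*3 - 1/23 = -252 - 1/23 = -5797/23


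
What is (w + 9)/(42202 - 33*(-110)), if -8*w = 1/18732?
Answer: 1348703/6868200192 ≈ 0.00019637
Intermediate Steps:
w = -1/149856 (w = -⅛/18732 = -⅛*1/18732 = -1/149856 ≈ -6.6731e-6)
(w + 9)/(42202 - 33*(-110)) = (-1/149856 + 9)/(42202 - 33*(-110)) = 1348703/(149856*(42202 + 3630)) = (1348703/149856)/45832 = (1348703/149856)*(1/45832) = 1348703/6868200192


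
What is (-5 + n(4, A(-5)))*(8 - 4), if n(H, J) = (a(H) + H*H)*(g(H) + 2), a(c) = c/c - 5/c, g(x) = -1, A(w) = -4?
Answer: 43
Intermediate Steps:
a(c) = 1 - 5/c
n(H, J) = H**2 + (-5 + H)/H (n(H, J) = ((-5 + H)/H + H*H)*(-1 + 2) = ((-5 + H)/H + H**2)*1 = (H**2 + (-5 + H)/H)*1 = H**2 + (-5 + H)/H)
(-5 + n(4, A(-5)))*(8 - 4) = (-5 + (-5 + 4 + 4**3)/4)*(8 - 4) = (-5 + (-5 + 4 + 64)/4)*4 = (-5 + (1/4)*63)*4 = (-5 + 63/4)*4 = (43/4)*4 = 43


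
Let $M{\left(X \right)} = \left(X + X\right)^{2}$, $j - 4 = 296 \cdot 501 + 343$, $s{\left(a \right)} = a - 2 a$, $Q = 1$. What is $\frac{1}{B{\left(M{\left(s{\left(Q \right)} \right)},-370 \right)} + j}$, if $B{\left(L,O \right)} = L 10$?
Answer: $\frac{1}{148683} \approx 6.7257 \cdot 10^{-6}$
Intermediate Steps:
$s{\left(a \right)} = - a$
$j = 148643$ ($j = 4 + \left(296 \cdot 501 + 343\right) = 4 + \left(148296 + 343\right) = 4 + 148639 = 148643$)
$M{\left(X \right)} = 4 X^{2}$ ($M{\left(X \right)} = \left(2 X\right)^{2} = 4 X^{2}$)
$B{\left(L,O \right)} = 10 L$
$\frac{1}{B{\left(M{\left(s{\left(Q \right)} \right)},-370 \right)} + j} = \frac{1}{10 \cdot 4 \left(\left(-1\right) 1\right)^{2} + 148643} = \frac{1}{10 \cdot 4 \left(-1\right)^{2} + 148643} = \frac{1}{10 \cdot 4 \cdot 1 + 148643} = \frac{1}{10 \cdot 4 + 148643} = \frac{1}{40 + 148643} = \frac{1}{148683}$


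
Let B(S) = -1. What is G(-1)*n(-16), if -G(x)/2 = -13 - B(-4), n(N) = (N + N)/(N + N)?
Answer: 24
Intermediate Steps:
n(N) = 1 (n(N) = (2*N)/((2*N)) = (2*N)*(1/(2*N)) = 1)
G(x) = 24 (G(x) = -2*(-13 - 1*(-1)) = -2*(-13 + 1) = -2*(-12) = 24)
G(-1)*n(-16) = 24*1 = 24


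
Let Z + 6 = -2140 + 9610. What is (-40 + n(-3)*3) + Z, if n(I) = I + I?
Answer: 7406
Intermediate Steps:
n(I) = 2*I
Z = 7464 (Z = -6 + (-2140 + 9610) = -6 + 7470 = 7464)
(-40 + n(-3)*3) + Z = (-40 + (2*(-3))*3) + 7464 = (-40 - 6*3) + 7464 = (-40 - 18) + 7464 = -58 + 7464 = 7406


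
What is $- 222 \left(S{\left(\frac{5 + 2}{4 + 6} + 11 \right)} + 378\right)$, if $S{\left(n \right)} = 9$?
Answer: $-85914$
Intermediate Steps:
$- 222 \left(S{\left(\frac{5 + 2}{4 + 6} + 11 \right)} + 378\right) = - 222 \left(9 + 378\right) = \left(-222\right) 387 = -85914$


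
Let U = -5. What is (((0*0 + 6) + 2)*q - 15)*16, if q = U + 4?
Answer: -368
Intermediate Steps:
q = -1 (q = -5 + 4 = -1)
(((0*0 + 6) + 2)*q - 15)*16 = (((0*0 + 6) + 2)*(-1) - 15)*16 = (((0 + 6) + 2)*(-1) - 15)*16 = ((6 + 2)*(-1) - 15)*16 = (8*(-1) - 15)*16 = (-8 - 15)*16 = -23*16 = -368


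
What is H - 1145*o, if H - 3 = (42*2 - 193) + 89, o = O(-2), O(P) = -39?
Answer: 44638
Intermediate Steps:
o = -39
H = -17 (H = 3 + ((42*2 - 193) + 89) = 3 + ((84 - 193) + 89) = 3 + (-109 + 89) = 3 - 20 = -17)
H - 1145*o = -17 - 1145*(-39) = -17 + 44655 = 44638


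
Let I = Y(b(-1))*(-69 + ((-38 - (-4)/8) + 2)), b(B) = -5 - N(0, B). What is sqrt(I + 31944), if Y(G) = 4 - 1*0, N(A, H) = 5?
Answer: sqrt(31526) ≈ 177.56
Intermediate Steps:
b(B) = -10 (b(B) = -5 - 1*5 = -5 - 5 = -10)
Y(G) = 4 (Y(G) = 4 + 0 = 4)
I = -418 (I = 4*(-69 + ((-38 - (-4)/8) + 2)) = 4*(-69 + ((-38 - 4*(-1/8)) + 2)) = 4*(-69 + ((-38 + 1/2) + 2)) = 4*(-69 + (-75/2 + 2)) = 4*(-69 - 71/2) = 4*(-209/2) = -418)
sqrt(I + 31944) = sqrt(-418 + 31944) = sqrt(31526)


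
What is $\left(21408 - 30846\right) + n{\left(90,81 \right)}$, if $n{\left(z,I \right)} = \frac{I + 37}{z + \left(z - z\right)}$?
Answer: $- \frac{424651}{45} \approx -9436.7$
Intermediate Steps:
$n{\left(z,I \right)} = \frac{37 + I}{z}$ ($n{\left(z,I \right)} = \frac{37 + I}{z + 0} = \frac{37 + I}{z}$)
$\left(21408 - 30846\right) + n{\left(90,81 \right)} = \left(21408 - 30846\right) + \frac{37 + 81}{90} = -9438 + \frac{1}{90} \cdot 118 = -9438 + \frac{59}{45} = - \frac{424651}{45}$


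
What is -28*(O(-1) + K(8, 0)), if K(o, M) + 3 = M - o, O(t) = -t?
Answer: 280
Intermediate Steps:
K(o, M) = -3 + M - o (K(o, M) = -3 + (M - o) = -3 + M - o)
-28*(O(-1) + K(8, 0)) = -28*(-1*(-1) + (-3 + 0 - 1*8)) = -28*(1 + (-3 + 0 - 8)) = -28*(1 - 11) = -28*(-10) = 280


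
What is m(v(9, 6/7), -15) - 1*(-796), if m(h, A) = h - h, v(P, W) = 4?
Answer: 796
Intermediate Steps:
m(h, A) = 0
m(v(9, 6/7), -15) - 1*(-796) = 0 - 1*(-796) = 0 + 796 = 796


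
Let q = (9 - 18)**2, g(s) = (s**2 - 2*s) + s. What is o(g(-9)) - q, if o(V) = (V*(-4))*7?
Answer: -2601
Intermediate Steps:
g(s) = s**2 - s
o(V) = -28*V (o(V) = -4*V*7 = -28*V)
q = 81 (q = (-9)**2 = 81)
o(g(-9)) - q = -(-252)*(-1 - 9) - 1*81 = -(-252)*(-10) - 81 = -28*90 - 81 = -2520 - 81 = -2601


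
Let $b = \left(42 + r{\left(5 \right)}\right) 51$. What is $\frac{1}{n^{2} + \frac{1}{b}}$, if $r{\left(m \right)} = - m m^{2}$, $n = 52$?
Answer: $\frac{4233}{11446031} \approx 0.00036982$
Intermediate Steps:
$r{\left(m \right)} = - m^{3}$
$b = -4233$ ($b = \left(42 - 5^{3}\right) 51 = \left(42 - 125\right) 51 = \left(-83\right) 51 = -4233$)
$\frac{1}{n^{2} + \frac{1}{b}} = \frac{1}{52^{2} + \frac{1}{-4233}} = \frac{1}{2704 - \frac{1}{4233}} = \frac{1}{\frac{11446031}{4233}} = \frac{4233}{11446031}$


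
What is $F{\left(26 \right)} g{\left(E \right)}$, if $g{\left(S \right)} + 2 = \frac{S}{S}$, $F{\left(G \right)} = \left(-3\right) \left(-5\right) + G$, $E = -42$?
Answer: $-41$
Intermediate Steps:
$F{\left(G \right)} = 15 + G$
$g{\left(S \right)} = -1$ ($g{\left(S \right)} = -2 + \frac{S}{S} = -2 + 1 = -1$)
$F{\left(26 \right)} g{\left(E \right)} = \left(15 + 26\right) \left(-1\right) = 41 \left(-1\right) = -41$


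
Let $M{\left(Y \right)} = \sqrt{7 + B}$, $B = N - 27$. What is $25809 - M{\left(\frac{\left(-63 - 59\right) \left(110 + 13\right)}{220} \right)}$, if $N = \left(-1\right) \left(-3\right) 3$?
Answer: $25809 - i \sqrt{11} \approx 25809.0 - 3.3166 i$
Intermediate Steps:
$N = 9$ ($N = 3 \cdot 3 = 9$)
$B = -18$ ($B = 9 - 27 = -18$)
$M{\left(Y \right)} = i \sqrt{11}$ ($M{\left(Y \right)} = \sqrt{7 - 18} = \sqrt{-11} = i \sqrt{11}$)
$25809 - M{\left(\frac{\left(-63 - 59\right) \left(110 + 13\right)}{220} \right)} = 25809 - i \sqrt{11}$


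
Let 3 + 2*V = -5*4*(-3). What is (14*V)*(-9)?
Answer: -3591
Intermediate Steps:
V = 57/2 (V = -3/2 + (-5*4*(-3))/2 = -3/2 + (-20*(-3))/2 = -3/2 + (½)*60 = -3/2 + 30 = 57/2 ≈ 28.500)
(14*V)*(-9) = (14*(57/2))*(-9) = 399*(-9) = -3591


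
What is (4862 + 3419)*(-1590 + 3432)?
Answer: 15253602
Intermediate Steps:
(4862 + 3419)*(-1590 + 3432) = 8281*1842 = 15253602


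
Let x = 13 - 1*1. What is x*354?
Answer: 4248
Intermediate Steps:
x = 12 (x = 13 - 1 = 12)
x*354 = 12*354 = 4248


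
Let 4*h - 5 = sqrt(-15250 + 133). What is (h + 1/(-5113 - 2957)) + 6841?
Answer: 110433913/16140 + I*sqrt(15117)/4 ≈ 6842.3 + 30.738*I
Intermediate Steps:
h = 5/4 + I*sqrt(15117)/4 (h = 5/4 + sqrt(-15250 + 133)/4 = 5/4 + sqrt(-15117)/4 = 5/4 + (I*sqrt(15117))/4 = 5/4 + I*sqrt(15117)/4 ≈ 1.25 + 30.738*I)
(h + 1/(-5113 - 2957)) + 6841 = ((5/4 + I*sqrt(15117)/4) + 1/(-5113 - 2957)) + 6841 = ((5/4 + I*sqrt(15117)/4) + 1/(-8070)) + 6841 = ((5/4 + I*sqrt(15117)/4) - 1/8070) + 6841 = (20173/16140 + I*sqrt(15117)/4) + 6841 = 110433913/16140 + I*sqrt(15117)/4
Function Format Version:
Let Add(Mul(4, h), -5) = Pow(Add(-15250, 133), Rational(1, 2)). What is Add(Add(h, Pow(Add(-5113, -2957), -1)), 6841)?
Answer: Add(Rational(110433913, 16140), Mul(Rational(1, 4), I, Pow(15117, Rational(1, 2)))) ≈ Add(6842.3, Mul(30.738, I))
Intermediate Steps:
h = Add(Rational(5, 4), Mul(Rational(1, 4), I, Pow(15117, Rational(1, 2)))) (h = Add(Rational(5, 4), Mul(Rational(1, 4), Pow(Add(-15250, 133), Rational(1, 2)))) = Add(Rational(5, 4), Mul(Rational(1, 4), Pow(-15117, Rational(1, 2)))) = Add(Rational(5, 4), Mul(Rational(1, 4), Mul(I, Pow(15117, Rational(1, 2))))) = Add(Rational(5, 4), Mul(Rational(1, 4), I, Pow(15117, Rational(1, 2)))) ≈ Add(1.2500, Mul(30.738, I)))
Add(Add(h, Pow(Add(-5113, -2957), -1)), 6841) = Add(Add(Add(Rational(5, 4), Mul(Rational(1, 4), I, Pow(15117, Rational(1, 2)))), Pow(Add(-5113, -2957), -1)), 6841) = Add(Add(Add(Rational(5, 4), Mul(Rational(1, 4), I, Pow(15117, Rational(1, 2)))), Pow(-8070, -1)), 6841) = Add(Add(Add(Rational(5, 4), Mul(Rational(1, 4), I, Pow(15117, Rational(1, 2)))), Rational(-1, 8070)), 6841) = Add(Add(Rational(20173, 16140), Mul(Rational(1, 4), I, Pow(15117, Rational(1, 2)))), 6841) = Add(Rational(110433913, 16140), Mul(Rational(1, 4), I, Pow(15117, Rational(1, 2))))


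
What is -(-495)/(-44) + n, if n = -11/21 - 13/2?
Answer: -1535/84 ≈ -18.274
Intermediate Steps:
n = -295/42 (n = -11*1/21 - 13*½ = -11/21 - 13/2 = -295/42 ≈ -7.0238)
-(-495)/(-44) + n = -(-495)/(-44) - 295/42 = -(-495)*(-1)/44 - 295/42 = -45*¼ - 295/42 = -45/4 - 295/42 = -1535/84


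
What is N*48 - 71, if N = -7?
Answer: -407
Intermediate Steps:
N*48 - 71 = -7*48 - 71 = -336 - 71 = -407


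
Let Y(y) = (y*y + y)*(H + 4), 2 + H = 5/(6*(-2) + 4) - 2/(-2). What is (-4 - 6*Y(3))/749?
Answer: -25/107 ≈ -0.23364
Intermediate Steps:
H = -13/8 (H = -2 + (5/(6*(-2) + 4) - 2/(-2)) = -2 + (5/(-12 + 4) - 2*(-½)) = -2 + (5/(-8) + 1) = -2 + (5*(-⅛) + 1) = -2 + (-5/8 + 1) = -2 + 3/8 = -13/8 ≈ -1.6250)
Y(y) = 19*y/8 + 19*y²/8 (Y(y) = (y*y + y)*(-13/8 + 4) = (y² + y)*(19/8) = (y + y²)*(19/8) = 19*y/8 + 19*y²/8)
(-4 - 6*Y(3))/749 = (-4 - 57*3*(1 + 3)/4)/749 = (-4 - 57*3*4/4)*(1/749) = (-4 - 6*57/2)*(1/749) = (-4 - 171)*(1/749) = -175*1/749 = -25/107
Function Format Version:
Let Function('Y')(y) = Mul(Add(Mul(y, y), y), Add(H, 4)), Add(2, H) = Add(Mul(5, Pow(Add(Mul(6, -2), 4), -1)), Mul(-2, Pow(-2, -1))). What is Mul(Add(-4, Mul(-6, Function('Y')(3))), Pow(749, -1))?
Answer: Rational(-25, 107) ≈ -0.23364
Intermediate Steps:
H = Rational(-13, 8) (H = Add(-2, Add(Mul(5, Pow(Add(Mul(6, -2), 4), -1)), Mul(-2, Pow(-2, -1)))) = Add(-2, Add(Mul(5, Pow(Add(-12, 4), -1)), Mul(-2, Rational(-1, 2)))) = Add(-2, Add(Mul(5, Pow(-8, -1)), 1)) = Add(-2, Add(Mul(5, Rational(-1, 8)), 1)) = Add(-2, Add(Rational(-5, 8), 1)) = Add(-2, Rational(3, 8)) = Rational(-13, 8) ≈ -1.6250)
Function('Y')(y) = Add(Mul(Rational(19, 8), y), Mul(Rational(19, 8), Pow(y, 2))) (Function('Y')(y) = Mul(Add(Mul(y, y), y), Add(Rational(-13, 8), 4)) = Mul(Add(Pow(y, 2), y), Rational(19, 8)) = Mul(Add(y, Pow(y, 2)), Rational(19, 8)) = Add(Mul(Rational(19, 8), y), Mul(Rational(19, 8), Pow(y, 2))))
Mul(Add(-4, Mul(-6, Function('Y')(3))), Pow(749, -1)) = Mul(Add(-4, Mul(-6, Mul(Rational(19, 8), 3, Add(1, 3)))), Pow(749, -1)) = Mul(Add(-4, Mul(-6, Mul(Rational(19, 8), 3, 4))), Rational(1, 749)) = Mul(Add(-4, Mul(-6, Rational(57, 2))), Rational(1, 749)) = Mul(Add(-4, -171), Rational(1, 749)) = Mul(-175, Rational(1, 749)) = Rational(-25, 107)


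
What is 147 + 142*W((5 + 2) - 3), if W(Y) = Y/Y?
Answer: 289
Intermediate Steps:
W(Y) = 1
147 + 142*W((5 + 2) - 3) = 147 + 142*1 = 147 + 142 = 289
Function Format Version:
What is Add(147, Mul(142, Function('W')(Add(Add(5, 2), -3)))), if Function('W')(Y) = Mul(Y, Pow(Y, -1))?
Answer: 289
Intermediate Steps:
Function('W')(Y) = 1
Add(147, Mul(142, Function('W')(Add(Add(5, 2), -3)))) = Add(147, Mul(142, 1)) = Add(147, 142) = 289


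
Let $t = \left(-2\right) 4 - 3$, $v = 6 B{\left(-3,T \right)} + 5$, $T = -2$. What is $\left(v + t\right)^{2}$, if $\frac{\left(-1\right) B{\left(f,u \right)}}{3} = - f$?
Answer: $3600$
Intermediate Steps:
$B{\left(f,u \right)} = 3 f$ ($B{\left(f,u \right)} = - 3 \left(- f\right) = 3 f$)
$v = -49$ ($v = 6 \cdot 3 \left(-3\right) + 5 = 6 \left(-9\right) + 5 = -54 + 5 = -49$)
$t = -11$ ($t = -8 - 3 = -11$)
$\left(v + t\right)^{2} = \left(-49 - 11\right)^{2} = \left(-60\right)^{2} = 3600$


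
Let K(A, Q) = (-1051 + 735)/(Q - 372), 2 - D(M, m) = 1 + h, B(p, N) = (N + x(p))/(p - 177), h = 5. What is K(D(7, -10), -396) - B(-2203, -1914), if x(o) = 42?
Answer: -42851/114240 ≈ -0.37510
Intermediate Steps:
B(p, N) = (42 + N)/(-177 + p) (B(p, N) = (N + 42)/(p - 177) = (42 + N)/(-177 + p))
D(M, m) = -4 (D(M, m) = 2 - (1 + 5) = 2 - 1*6 = 2 - 6 = -4)
K(A, Q) = -316/(-372 + Q)
K(D(7, -10), -396) - B(-2203, -1914) = -316/(-372 - 396) - (42 - 1914)/(-177 - 2203) = -316/(-768) - (-1872)/(-2380) = -316*(-1/768) - (-1)*(-1872)/2380 = 79/192 - 1*468/595 = 79/192 - 468/595 = -42851/114240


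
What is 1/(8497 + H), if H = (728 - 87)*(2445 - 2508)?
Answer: -1/31886 ≈ -3.1362e-5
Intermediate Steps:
H = -40383 (H = 641*(-63) = -40383)
1/(8497 + H) = 1/(8497 - 40383) = 1/(-31886) = -1/31886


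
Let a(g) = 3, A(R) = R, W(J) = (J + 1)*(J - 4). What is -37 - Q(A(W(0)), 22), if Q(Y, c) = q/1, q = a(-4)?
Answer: -40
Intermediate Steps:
W(J) = (1 + J)*(-4 + J)
q = 3
Q(Y, c) = 3 (Q(Y, c) = 3/1 = 3*1 = 3)
-37 - Q(A(W(0)), 22) = -37 - 1*3 = -37 - 3 = -40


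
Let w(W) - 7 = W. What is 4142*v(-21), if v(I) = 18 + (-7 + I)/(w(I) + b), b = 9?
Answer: 488756/5 ≈ 97751.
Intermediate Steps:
w(W) = 7 + W
v(I) = 18 + (-7 + I)/(16 + I) (v(I) = 18 + (-7 + I)/((7 + I) + 9) = 18 + (-7 + I)/(16 + I))
4142*v(-21) = 4142*((281 + 19*(-21))/(16 - 21)) = 4142*((281 - 399)/(-5)) = 4142*(-⅕*(-118)) = 4142*(118/5) = 488756/5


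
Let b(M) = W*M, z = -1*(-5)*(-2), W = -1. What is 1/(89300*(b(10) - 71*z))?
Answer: 1/62510000 ≈ 1.5997e-8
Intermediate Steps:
z = -10 (z = 5*(-2) = -10)
b(M) = -M
1/(89300*(b(10) - 71*z)) = 1/(89300*(-1*10 - 71*(-10))) = 1/(89300*(-10 + 710)) = (1/89300)/700 = (1/89300)*(1/700) = 1/62510000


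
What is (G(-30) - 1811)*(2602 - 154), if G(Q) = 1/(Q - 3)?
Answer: -48767424/11 ≈ -4.4334e+6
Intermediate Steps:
G(Q) = 1/(-3 + Q)
(G(-30) - 1811)*(2602 - 154) = (1/(-3 - 30) - 1811)*(2602 - 154) = (1/(-33) - 1811)*2448 = (-1/33 - 1811)*2448 = -59764/33*2448 = -48767424/11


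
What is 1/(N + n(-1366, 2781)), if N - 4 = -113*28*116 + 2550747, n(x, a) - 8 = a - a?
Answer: 1/2183735 ≈ 4.5793e-7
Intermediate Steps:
n(x, a) = 8 (n(x, a) = 8 + (a - a) = 8 + 0 = 8)
N = 2183727 (N = 4 + (-113*28*116 + 2550747) = 4 + (-3164*116 + 2550747) = 4 + (-367024 + 2550747) = 4 + 2183723 = 2183727)
1/(N + n(-1366, 2781)) = 1/(2183727 + 8) = 1/2183735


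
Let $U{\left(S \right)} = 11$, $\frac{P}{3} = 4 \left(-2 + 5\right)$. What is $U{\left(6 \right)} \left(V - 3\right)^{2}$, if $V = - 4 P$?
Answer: $237699$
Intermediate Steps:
$P = 36$ ($P = 3 \cdot 4 \left(-2 + 5\right) = 3 \cdot 4 \cdot 3 = 3 \cdot 12 = 36$)
$V = -144$ ($V = \left(-4\right) 36 = -144$)
$U{\left(6 \right)} \left(V - 3\right)^{2} = 11 \left(-144 - 3\right)^{2} = 11 \left(-147\right)^{2} = 11 \cdot 21609 = 237699$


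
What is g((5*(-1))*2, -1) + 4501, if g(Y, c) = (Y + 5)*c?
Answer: 4506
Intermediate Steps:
g(Y, c) = c*(5 + Y) (g(Y, c) = (5 + Y)*c = c*(5 + Y))
g((5*(-1))*2, -1) + 4501 = -(5 + (5*(-1))*2) + 4501 = -(5 - 5*2) + 4501 = -(5 - 10) + 4501 = -1*(-5) + 4501 = 5 + 4501 = 4506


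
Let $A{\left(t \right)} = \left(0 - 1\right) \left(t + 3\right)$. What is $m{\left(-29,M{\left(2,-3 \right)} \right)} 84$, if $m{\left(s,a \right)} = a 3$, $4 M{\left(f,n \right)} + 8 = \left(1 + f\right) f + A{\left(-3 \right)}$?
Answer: $-126$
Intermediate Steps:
$A{\left(t \right)} = -3 - t$ ($A{\left(t \right)} = \left(0 - 1\right) \left(3 + t\right) = - (3 + t) = -3 - t$)
$M{\left(f,n \right)} = -2 + \frac{f \left(1 + f\right)}{4}$ ($M{\left(f,n \right)} = -2 + \frac{\left(1 + f\right) f - 0}{4} = -2 + \frac{f \left(1 + f\right) + \left(-3 + 3\right)}{4} = -2 + \frac{f \left(1 + f\right) + 0}{4} = -2 + \frac{f \left(1 + f\right)}{4}$)
$m{\left(s,a \right)} = 3 a$
$m{\left(-29,M{\left(2,-3 \right)} \right)} 84 = 3 \left(-2 + \frac{1}{4} \cdot 2 + \frac{2^{2}}{4}\right) 84 = 3 \left(-2 + \frac{1}{2} + \frac{1}{4} \cdot 4\right) 84 = 3 \left(-2 + \frac{1}{2} + 1\right) 84 = 3 \left(- \frac{1}{2}\right) 84 = \left(- \frac{3}{2}\right) 84 = -126$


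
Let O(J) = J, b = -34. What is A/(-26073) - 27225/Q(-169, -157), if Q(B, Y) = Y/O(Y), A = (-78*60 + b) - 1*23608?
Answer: -709809103/26073 ≈ -27224.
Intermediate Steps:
A = -28322 (A = (-78*60 - 34) - 1*23608 = (-4680 - 34) - 23608 = -4714 - 23608 = -28322)
Q(B, Y) = 1 (Q(B, Y) = Y/Y = 1)
A/(-26073) - 27225/Q(-169, -157) = -28322/(-26073) - 27225/1 = -28322*(-1/26073) - 27225*1 = 28322/26073 - 27225 = -709809103/26073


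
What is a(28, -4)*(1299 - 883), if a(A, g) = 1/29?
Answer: 416/29 ≈ 14.345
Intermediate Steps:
a(A, g) = 1/29
a(28, -4)*(1299 - 883) = (1299 - 883)/29 = (1/29)*416 = 416/29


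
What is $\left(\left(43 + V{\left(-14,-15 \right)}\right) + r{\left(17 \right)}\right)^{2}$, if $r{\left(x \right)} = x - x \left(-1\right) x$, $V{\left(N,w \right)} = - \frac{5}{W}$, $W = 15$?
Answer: $\frac{1094116}{9} \approx 1.2157 \cdot 10^{5}$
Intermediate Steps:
$V{\left(N,w \right)} = - \frac{1}{3}$ ($V{\left(N,w \right)} = - \frac{5}{15} = \left(-5\right) \frac{1}{15} = - \frac{1}{3}$)
$r{\left(x \right)} = x + x^{2}$ ($r{\left(x \right)} = x - - x x = x - - x^{2} = x + x^{2}$)
$\left(\left(43 + V{\left(-14,-15 \right)}\right) + r{\left(17 \right)}\right)^{2} = \left(\left(43 - \frac{1}{3}\right) + 17 \left(1 + 17\right)\right)^{2} = \left(\frac{128}{3} + 17 \cdot 18\right)^{2} = \left(\frac{128}{3} + 306\right)^{2} = \left(\frac{1046}{3}\right)^{2} = \frac{1094116}{9}$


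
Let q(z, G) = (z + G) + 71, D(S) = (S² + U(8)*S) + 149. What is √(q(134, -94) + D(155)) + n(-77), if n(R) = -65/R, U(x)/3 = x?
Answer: 65/77 + √28005 ≈ 168.19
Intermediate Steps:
U(x) = 3*x
D(S) = 149 + S² + 24*S (D(S) = (S² + (3*8)*S) + 149 = (S² + 24*S) + 149 = 149 + S² + 24*S)
q(z, G) = 71 + G + z (q(z, G) = (G + z) + 71 = 71 + G + z)
√(q(134, -94) + D(155)) + n(-77) = √((71 - 94 + 134) + (149 + 155² + 24*155)) - 65/(-77) = √(111 + (149 + 24025 + 3720)) - 65*(-1/77) = √(111 + 27894) + 65/77 = √28005 + 65/77 = 65/77 + √28005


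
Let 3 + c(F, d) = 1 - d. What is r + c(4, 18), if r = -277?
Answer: -297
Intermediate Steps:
c(F, d) = -2 - d (c(F, d) = -3 + (1 - d) = -2 - d)
r + c(4, 18) = -277 + (-2 - 1*18) = -277 + (-2 - 18) = -277 - 20 = -297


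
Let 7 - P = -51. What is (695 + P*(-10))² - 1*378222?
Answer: -364997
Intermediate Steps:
P = 58 (P = 7 - 1*(-51) = 7 + 51 = 58)
(695 + P*(-10))² - 1*378222 = (695 + 58*(-10))² - 1*378222 = (695 - 580)² - 378222 = 115² - 378222 = 13225 - 378222 = -364997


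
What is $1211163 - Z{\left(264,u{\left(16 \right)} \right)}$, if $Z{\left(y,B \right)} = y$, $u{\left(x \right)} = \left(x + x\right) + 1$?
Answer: $1210899$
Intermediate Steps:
$u{\left(x \right)} = 1 + 2 x$ ($u{\left(x \right)} = 2 x + 1 = 1 + 2 x$)
$1211163 - Z{\left(264,u{\left(16 \right)} \right)} = 1211163 - 264 = 1210899$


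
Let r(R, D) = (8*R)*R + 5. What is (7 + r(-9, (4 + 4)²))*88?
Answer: 58080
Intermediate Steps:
r(R, D) = 5 + 8*R² (r(R, D) = 8*R² + 5 = 5 + 8*R²)
(7 + r(-9, (4 + 4)²))*88 = (7 + (5 + 8*(-9)²))*88 = (7 + (5 + 8*81))*88 = (7 + (5 + 648))*88 = (7 + 653)*88 = 660*88 = 58080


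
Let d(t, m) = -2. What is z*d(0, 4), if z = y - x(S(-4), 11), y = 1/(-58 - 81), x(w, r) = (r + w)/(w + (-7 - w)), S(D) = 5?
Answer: -4434/973 ≈ -4.5570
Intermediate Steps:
x(w, r) = -r/7 - w/7 (x(w, r) = (r + w)/(-7) = (r + w)*(-⅐) = -r/7 - w/7)
y = -1/139 (y = 1/(-139) = -1/139 ≈ -0.0071942)
z = 2217/973 (z = -1/139 - (-⅐*11 - ⅐*5) = -1/139 - (-11/7 - 5/7) = -1/139 - 1*(-16/7) = -1/139 + 16/7 = 2217/973 ≈ 2.2785)
z*d(0, 4) = (2217/973)*(-2) = -4434/973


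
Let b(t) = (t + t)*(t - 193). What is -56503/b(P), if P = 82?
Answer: 56503/18204 ≈ 3.1039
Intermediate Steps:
b(t) = 2*t*(-193 + t) (b(t) = (2*t)*(-193 + t) = 2*t*(-193 + t))
-56503/b(P) = -56503*1/(164*(-193 + 82)) = -56503/(2*82*(-111)) = -56503/(-18204) = -56503*(-1/18204) = 56503/18204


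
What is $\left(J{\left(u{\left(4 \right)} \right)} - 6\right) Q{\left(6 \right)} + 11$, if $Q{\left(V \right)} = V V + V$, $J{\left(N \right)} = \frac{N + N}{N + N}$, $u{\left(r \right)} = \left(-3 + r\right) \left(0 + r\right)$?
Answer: $-199$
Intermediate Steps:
$u{\left(r \right)} = r \left(-3 + r\right)$ ($u{\left(r \right)} = \left(-3 + r\right) r = r \left(-3 + r\right)$)
$J{\left(N \right)} = 1$ ($J{\left(N \right)} = \frac{2 N}{2 N} = 2 N \frac{1}{2 N} = 1$)
$Q{\left(V \right)} = V + V^{2}$ ($Q{\left(V \right)} = V^{2} + V = V + V^{2}$)
$\left(J{\left(u{\left(4 \right)} \right)} - 6\right) Q{\left(6 \right)} + 11 = \left(1 - 6\right) 6 \left(1 + 6\right) + 11 = \left(1 - 6\right) 6 \cdot 7 + 11 = \left(-5\right) 42 + 11 = -210 + 11 = -199$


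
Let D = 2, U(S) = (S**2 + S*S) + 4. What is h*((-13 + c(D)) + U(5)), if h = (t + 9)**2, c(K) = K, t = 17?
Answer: 29068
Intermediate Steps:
U(S) = 4 + 2*S**2 (U(S) = (S**2 + S**2) + 4 = 2*S**2 + 4 = 4 + 2*S**2)
h = 676 (h = (17 + 9)**2 = 26**2 = 676)
h*((-13 + c(D)) + U(5)) = 676*((-13 + 2) + (4 + 2*5**2)) = 676*(-11 + (4 + 2*25)) = 676*(-11 + (4 + 50)) = 676*(-11 + 54) = 676*43 = 29068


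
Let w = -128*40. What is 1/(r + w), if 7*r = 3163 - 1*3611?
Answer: -1/5184 ≈ -0.00019290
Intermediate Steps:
w = -5120
r = -64 (r = (3163 - 1*3611)/7 = (3163 - 3611)/7 = (⅐)*(-448) = -64)
1/(r + w) = 1/(-64 - 5120) = 1/(-5184) = -1/5184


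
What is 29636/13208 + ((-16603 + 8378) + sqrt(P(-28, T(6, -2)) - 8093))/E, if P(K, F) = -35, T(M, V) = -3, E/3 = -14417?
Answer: 26738893/10985754 - 8*I*sqrt(127)/43251 ≈ 2.434 - 0.0020845*I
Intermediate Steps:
E = -43251 (E = 3*(-14417) = -43251)
29636/13208 + ((-16603 + 8378) + sqrt(P(-28, T(6, -2)) - 8093))/E = 29636/13208 + ((-16603 + 8378) + sqrt(-35 - 8093))/(-43251) = 29636*(1/13208) + (-8225 + sqrt(-8128))*(-1/43251) = 7409/3302 + (-8225 + 8*I*sqrt(127))*(-1/43251) = 7409/3302 + (8225/43251 - 8*I*sqrt(127)/43251) = 26738893/10985754 - 8*I*sqrt(127)/43251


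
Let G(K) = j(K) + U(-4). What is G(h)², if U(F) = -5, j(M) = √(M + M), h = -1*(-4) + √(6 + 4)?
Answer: (5 - √2*√(4 + √10))² ≈ 1.4768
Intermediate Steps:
h = 4 + √10 ≈ 7.1623
j(M) = √2*√M (j(M) = √(2*M) = √2*√M)
G(K) = -5 + √2*√K (G(K) = √2*√K - 5 = -5 + √2*√K)
G(h)² = (-5 + √2*√(4 + √10))²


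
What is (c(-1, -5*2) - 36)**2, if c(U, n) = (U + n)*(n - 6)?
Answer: 19600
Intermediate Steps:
c(U, n) = (-6 + n)*(U + n) (c(U, n) = (U + n)*(-6 + n) = (-6 + n)*(U + n))
(c(-1, -5*2) - 36)**2 = (((-5*2)**2 - 6*(-1) - (-30)*2 - (-5)*2) - 36)**2 = (((-10)**2 + 6 - 6*(-10) - 1*(-10)) - 36)**2 = ((100 + 6 + 60 + 10) - 36)**2 = (176 - 36)**2 = 140**2 = 19600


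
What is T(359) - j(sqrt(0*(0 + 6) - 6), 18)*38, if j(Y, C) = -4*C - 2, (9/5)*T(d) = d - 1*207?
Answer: 26068/9 ≈ 2896.4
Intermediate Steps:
T(d) = -115 + 5*d/9 (T(d) = 5*(d - 1*207)/9 = 5*(d - 207)/9 = 5*(-207 + d)/9 = -115 + 5*d/9)
j(Y, C) = -2 - 4*C
T(359) - j(sqrt(0*(0 + 6) - 6), 18)*38 = (-115 + (5/9)*359) - (-2 - 4*18)*38 = (-115 + 1795/9) - (-2 - 72)*38 = 760/9 - (-74)*38 = 760/9 - 1*(-2812) = 760/9 + 2812 = 26068/9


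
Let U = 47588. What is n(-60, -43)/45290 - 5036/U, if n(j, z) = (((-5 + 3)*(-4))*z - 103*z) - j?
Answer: -1541409/107763026 ≈ -0.014304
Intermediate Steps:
n(j, z) = -j - 95*z (n(j, z) = ((-2*(-4))*z - 103*z) - j = (8*z - 103*z) - j = -95*z - j = -j - 95*z)
n(-60, -43)/45290 - 5036/U = (-1*(-60) - 95*(-43))/45290 - 5036/47588 = (60 + 4085)*(1/45290) - 5036*1/47588 = 4145*(1/45290) - 1259/11897 = 829/9058 - 1259/11897 = -1541409/107763026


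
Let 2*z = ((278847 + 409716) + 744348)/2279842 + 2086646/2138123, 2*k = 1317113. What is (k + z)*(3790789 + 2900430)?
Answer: 42960195105761633127350517/9749165233132 ≈ 4.4066e+12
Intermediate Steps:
k = 1317113/2 (k = (1/2)*1317113 = 1317113/2 ≈ 6.5856e+5)
z = 7820963155985/9749165233132 (z = (((278847 + 409716) + 744348)/2279842 + 2086646/2138123)/2 = ((688563 + 744348)*(1/2279842) + 2086646*(1/2138123))/2 = (1432911*(1/2279842) + 2086646/2138123)/2 = (1432911/2279842 + 2086646/2138123)/2 = (1/2)*(7820963155985/4874582616566) = 7820963155985/9749165233132 ≈ 0.80222)
(k + z)*(3790789 + 2900430) = (1317113/2 + 7820963155985/9749165233132)*(3790789 + 2900430) = (6420383954816249943/9749165233132)*6691219 = 42960195105761633127350517/9749165233132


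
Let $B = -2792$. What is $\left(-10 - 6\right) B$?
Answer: $44672$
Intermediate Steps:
$\left(-10 - 6\right) B = \left(-10 - 6\right) \left(-2792\right) = \left(-16\right) \left(-2792\right) = 44672$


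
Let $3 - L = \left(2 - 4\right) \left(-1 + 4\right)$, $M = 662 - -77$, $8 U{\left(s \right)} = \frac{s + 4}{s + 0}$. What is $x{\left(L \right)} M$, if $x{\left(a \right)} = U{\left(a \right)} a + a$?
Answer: $\frac{62815}{8} \approx 7851.9$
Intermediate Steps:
$U{\left(s \right)} = \frac{4 + s}{8 s}$ ($U{\left(s \right)} = \frac{\left(s + 4\right) \frac{1}{s + 0}}{8} = \frac{\left(4 + s\right) \frac{1}{s}}{8} = \frac{\frac{1}{s} \left(4 + s\right)}{8} = \frac{4 + s}{8 s}$)
$M = 739$ ($M = 662 + 77 = 739$)
$L = 9$ ($L = 3 - \left(2 - 4\right) \left(-1 + 4\right) = 3 - \left(-2\right) 3 = 3 - -6 = 3 + 6 = 9$)
$x{\left(a \right)} = \frac{1}{2} + \frac{9 a}{8}$ ($x{\left(a \right)} = \frac{4 + a}{8 a} a + a = \left(\frac{1}{2} + \frac{a}{8}\right) + a = \frac{1}{2} + \frac{9 a}{8}$)
$x{\left(L \right)} M = \left(\frac{1}{2} + \frac{9}{8} \cdot 9\right) 739 = \left(\frac{1}{2} + \frac{81}{8}\right) 739 = \frac{85}{8} \cdot 739 = \frac{62815}{8}$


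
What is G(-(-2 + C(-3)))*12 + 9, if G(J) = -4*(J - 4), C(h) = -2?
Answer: 9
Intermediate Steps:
G(J) = 16 - 4*J (G(J) = -4*(-4 + J) = 16 - 4*J)
G(-(-2 + C(-3)))*12 + 9 = (16 - (-4)*(-2 - 2))*12 + 9 = (16 - (-4)*(-4))*12 + 9 = (16 - 4*4)*12 + 9 = (16 - 16)*12 + 9 = 0*12 + 9 = 0 + 9 = 9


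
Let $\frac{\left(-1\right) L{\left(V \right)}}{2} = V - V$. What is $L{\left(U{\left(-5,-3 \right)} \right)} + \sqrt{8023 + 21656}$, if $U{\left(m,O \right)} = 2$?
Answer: $\sqrt{29679} \approx 172.28$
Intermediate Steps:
$L{\left(V \right)} = 0$ ($L{\left(V \right)} = - 2 \left(V - V\right) = \left(-2\right) 0 = 0$)
$L{\left(U{\left(-5,-3 \right)} \right)} + \sqrt{8023 + 21656} = 0 + \sqrt{8023 + 21656} = 0 + \sqrt{29679} = \sqrt{29679}$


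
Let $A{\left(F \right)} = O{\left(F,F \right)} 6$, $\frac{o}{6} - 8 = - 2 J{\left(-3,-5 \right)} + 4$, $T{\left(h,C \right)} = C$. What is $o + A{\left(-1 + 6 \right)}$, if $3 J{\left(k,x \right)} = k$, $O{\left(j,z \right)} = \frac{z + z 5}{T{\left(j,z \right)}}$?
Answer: $120$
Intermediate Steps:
$O{\left(j,z \right)} = 6$ ($O{\left(j,z \right)} = \frac{z + z 5}{z} = \frac{z + 5 z}{z} = \frac{6 z}{z} = 6$)
$J{\left(k,x \right)} = \frac{k}{3}$
$o = 84$ ($o = 48 + 6 \left(- 2 \cdot \frac{1}{3} \left(-3\right) + 4\right) = 48 + 6 \left(\left(-2\right) \left(-1\right) + 4\right) = 48 + 6 \left(2 + 4\right) = 48 + 6 \cdot 6 = 48 + 36 = 84$)
$A{\left(F \right)} = 36$ ($A{\left(F \right)} = 6 \cdot 6 = 36$)
$o + A{\left(-1 + 6 \right)} = 84 + 36 = 120$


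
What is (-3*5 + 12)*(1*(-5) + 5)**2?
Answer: 0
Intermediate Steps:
(-3*5 + 12)*(1*(-5) + 5)**2 = (-15 + 12)*(-5 + 5)**2 = -3*0**2 = -3*0 = 0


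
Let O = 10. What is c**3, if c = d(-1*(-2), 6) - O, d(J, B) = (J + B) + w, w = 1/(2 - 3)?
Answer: -27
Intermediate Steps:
w = -1 (w = 1/(-1) = -1)
d(J, B) = -1 + B + J (d(J, B) = (J + B) - 1 = (B + J) - 1 = -1 + B + J)
c = -3 (c = (-1 + 6 - 1*(-2)) - 1*10 = (-1 + 6 + 2) - 10 = 7 - 10 = -3)
c**3 = (-3)**3 = -27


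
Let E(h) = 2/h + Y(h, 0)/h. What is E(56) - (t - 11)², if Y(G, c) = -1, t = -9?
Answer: -22399/56 ≈ -399.98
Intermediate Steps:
E(h) = 1/h (E(h) = 2/h - 1/h = 1/h)
E(56) - (t - 11)² = 1/56 - (-9 - 11)² = 1/56 - 1*(-20)² = 1/56 - 1*400 = 1/56 - 400 = -22399/56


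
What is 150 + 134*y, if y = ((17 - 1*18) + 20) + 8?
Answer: 3768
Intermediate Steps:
y = 27 (y = ((17 - 18) + 20) + 8 = (-1 + 20) + 8 = 19 + 8 = 27)
150 + 134*y = 150 + 134*27 = 150 + 3618 = 3768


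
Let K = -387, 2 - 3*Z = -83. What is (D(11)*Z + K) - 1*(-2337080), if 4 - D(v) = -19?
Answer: 7012034/3 ≈ 2.3373e+6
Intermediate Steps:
Z = 85/3 (Z = 2/3 - 1/3*(-83) = 2/3 + 83/3 = 85/3 ≈ 28.333)
D(v) = 23 (D(v) = 4 - 1*(-19) = 4 + 19 = 23)
(D(11)*Z + K) - 1*(-2337080) = (23*(85/3) - 387) - 1*(-2337080) = (1955/3 - 387) + 2337080 = 794/3 + 2337080 = 7012034/3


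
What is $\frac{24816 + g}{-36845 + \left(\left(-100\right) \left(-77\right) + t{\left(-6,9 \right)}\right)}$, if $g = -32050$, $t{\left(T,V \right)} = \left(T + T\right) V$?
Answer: $\frac{7234}{29253} \approx 0.24729$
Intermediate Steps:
$t{\left(T,V \right)} = 2 T V$
$\frac{24816 + g}{-36845 + \left(\left(-100\right) \left(-77\right) + t{\left(-6,9 \right)}\right)} = \frac{24816 - 32050}{-36845 + \left(\left(-100\right) \left(-77\right) + 2 \left(-6\right) 9\right)} = - \frac{7234}{-36845 + \left(7700 - 108\right)} = - \frac{7234}{-36845 + 7592} = - \frac{7234}{-29253} = \left(-7234\right) \left(- \frac{1}{29253}\right) = \frac{7234}{29253}$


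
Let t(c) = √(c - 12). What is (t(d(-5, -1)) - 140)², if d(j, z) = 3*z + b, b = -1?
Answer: 19584 - 1120*I ≈ 19584.0 - 1120.0*I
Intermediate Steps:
d(j, z) = -1 + 3*z (d(j, z) = 3*z - 1 = -1 + 3*z)
t(c) = √(-12 + c)
(t(d(-5, -1)) - 140)² = (√(-12 + (-1 + 3*(-1))) - 140)² = (√(-12 + (-1 - 3)) - 140)² = (√(-12 - 4) - 140)² = (√(-16) - 140)² = (4*I - 140)² = (-140 + 4*I)²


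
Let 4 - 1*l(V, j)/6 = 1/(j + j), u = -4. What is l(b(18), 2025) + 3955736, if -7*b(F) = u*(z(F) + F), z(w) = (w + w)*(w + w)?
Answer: 2670137999/675 ≈ 3.9558e+6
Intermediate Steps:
z(w) = 4*w² (z(w) = (2*w)*(2*w) = 4*w²)
b(F) = 4*F/7 + 16*F²/7 (b(F) = -(-4)*(4*F² + F)/7 = -(-4)*(F + 4*F²)/7 = -(-16*F² - 4*F)/7 = 4*F/7 + 16*F²/7)
l(V, j) = 24 - 3/j (l(V, j) = 24 - 6/(j + j) = 24 - 6*1/(2*j) = 24 - 3/j)
l(b(18), 2025) + 3955736 = (24 - 3/2025) + 3955736 = (24 - 3*1/2025) + 3955736 = (24 - 1/675) + 3955736 = 16199/675 + 3955736 = 2670137999/675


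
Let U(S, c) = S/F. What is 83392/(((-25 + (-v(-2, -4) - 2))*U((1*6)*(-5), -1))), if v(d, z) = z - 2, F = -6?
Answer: -83392/105 ≈ -794.21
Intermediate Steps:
v(d, z) = -2 + z
U(S, c) = -S/6 (U(S, c) = S/(-6) = S*(-⅙) = -S/6)
83392/(((-25 + (-v(-2, -4) - 2))*U((1*6)*(-5), -1))) = 83392/(((-25 + (-(-2 - 4) - 2))*(-1*6*(-5)/6))) = 83392/(((-25 + (-1*(-6) - 2))*(-(-5)))) = 83392/(((-25 + (6 - 2))*(-⅙*(-30)))) = 83392/(((-25 + 4)*5)) = 83392/((-21*5)) = 83392/(-105) = 83392*(-1/105) = -83392/105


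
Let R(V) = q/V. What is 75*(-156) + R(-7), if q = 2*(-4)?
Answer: -81892/7 ≈ -11699.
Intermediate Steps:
q = -8
R(V) = -8/V
75*(-156) + R(-7) = 75*(-156) - 8/(-7) = -11700 - 8*(-⅐) = -11700 + 8/7 = -81892/7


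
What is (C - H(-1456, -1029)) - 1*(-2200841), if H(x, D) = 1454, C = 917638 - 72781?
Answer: 3044244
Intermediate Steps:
C = 844857
(C - H(-1456, -1029)) - 1*(-2200841) = (844857 - 1*1454) - 1*(-2200841) = (844857 - 1454) + 2200841 = 843403 + 2200841 = 3044244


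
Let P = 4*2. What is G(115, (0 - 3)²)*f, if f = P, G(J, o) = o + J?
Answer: 992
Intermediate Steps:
P = 8
G(J, o) = J + o
f = 8
G(115, (0 - 3)²)*f = (115 + (0 - 3)²)*8 = (115 + (-3)²)*8 = (115 + 9)*8 = 124*8 = 992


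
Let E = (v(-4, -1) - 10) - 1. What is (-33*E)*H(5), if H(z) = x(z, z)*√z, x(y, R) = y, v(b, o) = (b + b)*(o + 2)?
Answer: 3135*√5 ≈ 7010.1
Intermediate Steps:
v(b, o) = 2*b*(2 + o) (v(b, o) = (2*b)*(2 + o) = 2*b*(2 + o))
H(z) = z^(3/2) (H(z) = z*√z = z^(3/2))
E = -19 (E = (2*(-4)*(2 - 1) - 10) - 1 = (2*(-4)*1 - 10) - 1 = (-8 - 10) - 1 = -18 - 1 = -19)
(-33*E)*H(5) = (-33*(-19))*5^(3/2) = 627*(5*√5) = 3135*√5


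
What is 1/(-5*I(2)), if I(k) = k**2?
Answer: -1/20 ≈ -0.050000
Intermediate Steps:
1/(-5*I(2)) = 1/(-5*2**2) = 1/(-5*4) = 1/(-20) = -1/20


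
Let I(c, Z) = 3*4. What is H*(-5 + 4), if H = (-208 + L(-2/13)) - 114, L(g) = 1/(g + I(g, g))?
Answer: 49575/154 ≈ 321.92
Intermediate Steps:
I(c, Z) = 12
L(g) = 1/(12 + g) (L(g) = 1/(g + 12) = 1/(12 + g))
H = -49575/154 (H = (-208 + 1/(12 - 2/13)) - 114 = (-208 + 1/(154/13)) - 114 = (-208 + 13/154) - 114 = -32019/154 - 114 = -49575/154 ≈ -321.92)
H*(-5 + 4) = -49575*(-5 + 4)/154 = -49575/154*(-1) = 49575/154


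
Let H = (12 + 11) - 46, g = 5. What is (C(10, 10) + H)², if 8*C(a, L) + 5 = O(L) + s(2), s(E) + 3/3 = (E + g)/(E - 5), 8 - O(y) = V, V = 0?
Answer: 305809/576 ≈ 530.92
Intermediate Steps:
H = -23 (H = 23 - 46 = -23)
O(y) = 8 (O(y) = 8 - 1*0 = 8 + 0 = 8)
s(E) = -1 + (5 + E)/(-5 + E) (s(E) = -1 + (E + 5)/(E - 5) = -1 + (5 + E)/(-5 + E))
C(a, L) = -1/24 (C(a, L) = -5/8 + (8 + 10/(-5 + 2))/8 = -5/8 + (8 + 10/(-3))/8 = -5/8 + (8 + 10*(-⅓))/8 = -5/8 + (8 - 10/3)/8 = -5/8 + (⅛)*(14/3) = -5/8 + 7/12 = -1/24)
(C(10, 10) + H)² = (-1/24 - 23)² = (-553/24)² = 305809/576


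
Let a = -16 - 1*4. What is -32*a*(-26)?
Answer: -16640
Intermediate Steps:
a = -20 (a = -16 - 4 = -20)
-32*a*(-26) = -32*(-20)*(-26) = 640*(-26) = -16640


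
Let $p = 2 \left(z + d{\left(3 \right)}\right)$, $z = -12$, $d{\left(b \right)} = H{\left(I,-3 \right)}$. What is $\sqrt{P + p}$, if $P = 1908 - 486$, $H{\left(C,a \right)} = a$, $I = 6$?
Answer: $4 \sqrt{87} \approx 37.31$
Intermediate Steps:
$d{\left(b \right)} = -3$
$P = 1422$ ($P = 1908 - 486 = 1422$)
$p = -30$ ($p = 2 \left(-12 - 3\right) = 2 \left(-15\right) = -30$)
$\sqrt{P + p} = \sqrt{1422 - 30} = \sqrt{1392} = 4 \sqrt{87}$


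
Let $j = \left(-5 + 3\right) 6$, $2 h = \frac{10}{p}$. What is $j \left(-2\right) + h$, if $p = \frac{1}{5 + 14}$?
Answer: $119$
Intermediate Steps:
$p = \frac{1}{19} \approx 0.052632$
$h = 95$ ($h = \frac{10 \frac{1}{\frac{1}{19}}}{2} = \frac{10 \cdot 19}{2} = \frac{1}{2} \cdot 190 = 95$)
$j = -12$ ($j = \left(-2\right) 6 = -12$)
$j \left(-2\right) + h = \left(-12\right) \left(-2\right) + 95 = 24 + 95 = 119$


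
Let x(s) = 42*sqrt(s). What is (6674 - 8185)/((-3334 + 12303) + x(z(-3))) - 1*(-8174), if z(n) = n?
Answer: 657570467863/80448253 + 63462*I*sqrt(3)/80448253 ≈ 8173.8 + 0.0013663*I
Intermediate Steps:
(6674 - 8185)/((-3334 + 12303) + x(z(-3))) - 1*(-8174) = (6674 - 8185)/((-3334 + 12303) + 42*sqrt(-3)) - 1*(-8174) = -1511/(8969 + 42*(I*sqrt(3))) + 8174 = -1511/(8969 + 42*I*sqrt(3)) + 8174 = 8174 - 1511/(8969 + 42*I*sqrt(3))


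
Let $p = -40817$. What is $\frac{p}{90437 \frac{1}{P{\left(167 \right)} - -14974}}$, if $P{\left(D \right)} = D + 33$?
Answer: $- \frac{619357158}{90437} \approx -6848.5$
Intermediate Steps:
$P{\left(D \right)} = 33 + D$
$\frac{p}{90437 \frac{1}{P{\left(167 \right)} - -14974}} = - \frac{40817}{90437 \frac{1}{\left(33 + 167\right) - -14974}} = - \frac{40817}{90437 \frac{1}{200 + 14974}} = - \frac{40817}{90437 \cdot \frac{1}{15174}} = - \frac{40817}{\frac{90437}{15174}} = \left(-40817\right) \frac{15174}{90437} = - \frac{619357158}{90437}$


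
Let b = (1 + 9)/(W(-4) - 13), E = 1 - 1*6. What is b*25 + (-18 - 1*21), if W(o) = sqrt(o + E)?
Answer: -5096/89 - 375*I/89 ≈ -57.258 - 4.2135*I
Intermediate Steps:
E = -5 (E = 1 - 6 = -5)
W(o) = sqrt(-5 + o) (W(o) = sqrt(o - 5) = sqrt(-5 + o))
b = 5*(-13 - 3*I)/89 (b = (1 + 9)/(sqrt(-5 - 4) - 13) = 10/(sqrt(-9) - 13) = 10/(3*I - 13) = 10/(-13 + 3*I) = 10*((-13 - 3*I)/178) = 5*(-13 - 3*I)/89 ≈ -0.73034 - 0.16854*I)
b*25 + (-18 - 1*21) = (-65/89 - 15*I/89)*25 + (-18 - 1*21) = (-1625/89 - 375*I/89) + (-18 - 21) = (-1625/89 - 375*I/89) - 39 = -5096/89 - 375*I/89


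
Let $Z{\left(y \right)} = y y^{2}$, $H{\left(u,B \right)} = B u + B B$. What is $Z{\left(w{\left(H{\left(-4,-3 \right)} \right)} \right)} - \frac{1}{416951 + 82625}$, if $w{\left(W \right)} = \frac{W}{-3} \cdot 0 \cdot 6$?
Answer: $- \frac{1}{499576} \approx -2.0017 \cdot 10^{-6}$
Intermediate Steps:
$H{\left(u,B \right)} = B^{2} + B u$ ($H{\left(u,B \right)} = B u + B^{2} = B^{2} + B u$)
$w{\left(W \right)} = 0$ ($w{\left(W \right)} = W \left(- \frac{1}{3}\right) 0 \cdot 6 = - \frac{W}{3} \cdot 0 \cdot 6 = 0 \cdot 6 = 0$)
$Z{\left(y \right)} = y^{3}$
$Z{\left(w{\left(H{\left(-4,-3 \right)} \right)} \right)} - \frac{1}{416951 + 82625} = 0^{3} - \frac{1}{416951 + 82625} = 0 - \frac{1}{499576} = - \frac{1}{499576}$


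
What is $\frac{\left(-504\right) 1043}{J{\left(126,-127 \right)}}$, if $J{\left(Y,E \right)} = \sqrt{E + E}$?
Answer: $\frac{262836 i \sqrt{254}}{127} \approx 32984.0 i$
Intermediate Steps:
$J{\left(Y,E \right)} = \sqrt{2} \sqrt{E}$ ($J{\left(Y,E \right)} = \sqrt{2 E} = \sqrt{2} \sqrt{E}$)
$\frac{\left(-504\right) 1043}{J{\left(126,-127 \right)}} = \frac{\left(-504\right) 1043}{\sqrt{2} \sqrt{-127}} = - \frac{525672}{\sqrt{2} i \sqrt{127}} = - \frac{525672}{i \sqrt{254}} = - 525672 \left(- \frac{i \sqrt{254}}{254}\right) = \frac{262836 i \sqrt{254}}{127}$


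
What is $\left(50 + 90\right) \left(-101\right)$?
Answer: $-14140$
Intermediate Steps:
$\left(50 + 90\right) \left(-101\right) = 140 \left(-101\right) = -14140$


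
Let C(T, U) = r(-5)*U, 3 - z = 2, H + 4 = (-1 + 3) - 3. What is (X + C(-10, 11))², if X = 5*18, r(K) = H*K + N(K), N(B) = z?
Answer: 141376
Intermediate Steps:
H = -5 (H = -4 + ((-1 + 3) - 3) = -4 + (2 - 3) = -4 - 1 = -5)
z = 1 (z = 3 - 1*2 = 3 - 2 = 1)
N(B) = 1
r(K) = 1 - 5*K (r(K) = -5*K + 1 = 1 - 5*K)
C(T, U) = 26*U (C(T, U) = (1 - 5*(-5))*U = (1 + 25)*U = 26*U)
X = 90
(X + C(-10, 11))² = (90 + 26*11)² = (90 + 286)² = 376² = 141376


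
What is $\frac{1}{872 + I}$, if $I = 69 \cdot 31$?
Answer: $\frac{1}{3011} \approx 0.00033212$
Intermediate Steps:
$I = 2139$
$\frac{1}{872 + I} = \frac{1}{872 + 2139} = \frac{1}{3011}$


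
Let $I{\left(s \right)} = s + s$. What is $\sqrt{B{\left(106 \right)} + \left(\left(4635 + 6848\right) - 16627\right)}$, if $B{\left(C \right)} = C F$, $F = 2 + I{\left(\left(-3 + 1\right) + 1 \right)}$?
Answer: $2 i \sqrt{1286} \approx 71.722 i$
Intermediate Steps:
$I{\left(s \right)} = 2 s$
$F = 0$ ($F = 2 + 2 \left(\left(-3 + 1\right) + 1\right) = 2 + 2 \left(-2 + 1\right) = 2 + 2 \left(-1\right) = 2 - 2 = 0$)
$B{\left(C \right)} = 0$ ($B{\left(C \right)} = C 0 = 0$)
$\sqrt{B{\left(106 \right)} + \left(\left(4635 + 6848\right) - 16627\right)} = \sqrt{0 + \left(\left(4635 + 6848\right) - 16627\right)} = \sqrt{0 + \left(11483 - 16627\right)} = \sqrt{0 - 5144} = \sqrt{-5144} = 2 i \sqrt{1286}$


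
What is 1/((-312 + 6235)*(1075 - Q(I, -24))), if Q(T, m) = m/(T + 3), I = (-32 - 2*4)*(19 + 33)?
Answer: 2077/13224584173 ≈ 1.5706e-7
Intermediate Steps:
I = -2080 (I = (-32 - 8)*52 = -40*52 = -2080)
Q(T, m) = m/(3 + T)
1/((-312 + 6235)*(1075 - Q(I, -24))) = 1/((-312 + 6235)*(1075 - (-24)/(3 - 2080))) = 1/(5923*(1075 - (-24)/(-2077))) = 1/(5923*(1075 - (-24)*(-1)/2077)) = 1/(5923*(1075 - 1*24/2077)) = 1/(5923*(1075 - 24/2077)) = 1/(5923*(2232751/2077)) = (1/5923)*(2077/2232751) = 2077/13224584173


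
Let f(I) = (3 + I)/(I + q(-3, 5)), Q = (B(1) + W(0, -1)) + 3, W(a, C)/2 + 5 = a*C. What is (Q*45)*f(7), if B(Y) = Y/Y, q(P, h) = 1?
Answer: -675/2 ≈ -337.50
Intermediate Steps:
B(Y) = 1
W(a, C) = -10 + 2*C*a (W(a, C) = -10 + 2*(a*C) = -10 + 2*(C*a) = -10 + 2*C*a)
Q = -6 (Q = (1 + (-10 + 2*(-1)*0)) + 3 = (1 + (-10 + 0)) + 3 = (1 - 10) + 3 = -9 + 3 = -6)
f(I) = (3 + I)/(1 + I) (f(I) = (3 + I)/(I + 1) = (3 + I)/(1 + I))
(Q*45)*f(7) = (-6*45)*((3 + 7)/(1 + 7)) = -270*10/8 = -135*10/4 = -270*5/4 = -675/2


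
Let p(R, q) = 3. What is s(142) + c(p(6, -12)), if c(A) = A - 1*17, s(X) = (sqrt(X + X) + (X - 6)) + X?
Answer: 264 + 2*sqrt(71) ≈ 280.85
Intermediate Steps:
s(X) = -6 + 2*X + sqrt(2)*sqrt(X) (s(X) = (sqrt(2*X) + (-6 + X)) + X = (sqrt(2)*sqrt(X) + (-6 + X)) + X = (-6 + X + sqrt(2)*sqrt(X)) + X = -6 + 2*X + sqrt(2)*sqrt(X))
c(A) = -17 + A (c(A) = A - 17 = -17 + A)
s(142) + c(p(6, -12)) = (-6 + 2*142 + sqrt(2)*sqrt(142)) + (-17 + 3) = (-6 + 284 + 2*sqrt(71)) - 14 = (278 + 2*sqrt(71)) - 14 = 264 + 2*sqrt(71)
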